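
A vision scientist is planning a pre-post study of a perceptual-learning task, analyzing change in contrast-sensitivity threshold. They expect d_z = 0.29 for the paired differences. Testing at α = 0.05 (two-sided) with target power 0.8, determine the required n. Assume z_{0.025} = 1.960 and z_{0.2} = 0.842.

n = 94 pairs

For a paired (one-sample on differences) test: n = ((z_{α/2} + z_β) / d)².
z_{α/2} + z_β = 1.960 + 0.842 = 2.802.
n = (2.802 / 0.29)² = 9.662² = 93.36.
Round up.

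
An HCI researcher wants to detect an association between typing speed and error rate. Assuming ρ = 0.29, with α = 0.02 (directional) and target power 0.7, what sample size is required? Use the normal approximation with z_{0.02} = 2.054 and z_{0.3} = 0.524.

Fisher's z: C = ½·ln((1+r)/(1−r)) = ½·ln(1.8169) = 0.2986.
n = ((z_{α} + z_β)/C)² + 3.
(2.054 + 0.524) / 0.2986 = 2.578 / 0.2986 = 8.634.
n = 8.634² + 3 = 74.54 + 3 = 77.5.
Round up.

n = 78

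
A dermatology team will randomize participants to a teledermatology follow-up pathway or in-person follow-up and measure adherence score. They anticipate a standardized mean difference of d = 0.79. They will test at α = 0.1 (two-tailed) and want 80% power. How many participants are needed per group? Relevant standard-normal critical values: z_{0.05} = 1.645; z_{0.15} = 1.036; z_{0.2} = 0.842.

n = 20 per group

For two independent groups with equal n: n = 2·((z_{α/2} + z_β) / d)².
z_{α/2} + z_β = 1.645 + 0.842 = 2.487.
n = 2 × (2.487 / 0.79)² = 2 × 3.148² = 2 × 9.91 = 19.8.
Round up to the next whole participant.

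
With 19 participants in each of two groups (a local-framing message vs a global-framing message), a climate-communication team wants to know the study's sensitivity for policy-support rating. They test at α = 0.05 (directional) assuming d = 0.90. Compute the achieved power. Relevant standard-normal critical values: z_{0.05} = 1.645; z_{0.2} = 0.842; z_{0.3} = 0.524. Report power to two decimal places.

For two equal groups, power = Φ(d·√(n/2) − z_{α}).
d·√(n/2) = 0.90 × √(19/2) = 0.90 × 3.082 = 2.774.
z_β = 2.774 − 1.645 = 1.129.
Power = Φ(1.129) = 0.871.

power ≈ 0.87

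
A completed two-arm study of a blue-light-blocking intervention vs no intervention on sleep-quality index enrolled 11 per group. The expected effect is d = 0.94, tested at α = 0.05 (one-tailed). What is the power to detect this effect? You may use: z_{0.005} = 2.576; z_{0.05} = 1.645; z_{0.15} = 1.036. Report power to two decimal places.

For two equal groups, power = Φ(d·√(n/2) − z_{α}).
d·√(n/2) = 0.94 × √(11/2) = 0.94 × 2.345 = 2.204.
z_β = 2.204 − 1.645 = 0.559.
Power = Φ(0.559) = 0.712.

power ≈ 0.71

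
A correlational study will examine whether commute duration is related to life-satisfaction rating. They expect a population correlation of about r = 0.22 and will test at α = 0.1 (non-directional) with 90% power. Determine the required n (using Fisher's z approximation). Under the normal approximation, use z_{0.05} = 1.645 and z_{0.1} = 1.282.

n = 175

Fisher's z: C = ½·ln((1+r)/(1−r)) = ½·ln(1.5641) = 0.2237.
n = ((z_{α/2} + z_β)/C)² + 3.
(1.645 + 1.282) / 0.2237 = 2.927 / 0.2237 = 13.084.
n = 13.084² + 3 = 171.20 + 3 = 174.2.
Round up.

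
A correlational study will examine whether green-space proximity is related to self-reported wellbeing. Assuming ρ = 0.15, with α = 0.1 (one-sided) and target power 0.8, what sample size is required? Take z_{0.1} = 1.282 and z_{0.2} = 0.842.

n = 201

Fisher's z: C = ½·ln((1+r)/(1−r)) = ½·ln(1.3529) = 0.1511.
n = ((z_{α} + z_β)/C)² + 3.
(1.282 + 0.842) / 0.1511 = 2.124 / 0.1511 = 14.057.
n = 14.057² + 3 = 197.60 + 3 = 200.6.
Round up.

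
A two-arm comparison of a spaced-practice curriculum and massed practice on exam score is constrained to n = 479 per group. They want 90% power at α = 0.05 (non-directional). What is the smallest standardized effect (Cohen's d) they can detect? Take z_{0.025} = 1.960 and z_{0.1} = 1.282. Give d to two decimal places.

d_min ≈ 0.21

For two independent groups of n = 479 each: d_min = (z_{α/2} + z_β)·√(2/n).
z-sum = 1.960 + 1.282 = 3.242.
d_min = 3.242 × √(2/479) = 3.242 × 0.0646 = 0.209.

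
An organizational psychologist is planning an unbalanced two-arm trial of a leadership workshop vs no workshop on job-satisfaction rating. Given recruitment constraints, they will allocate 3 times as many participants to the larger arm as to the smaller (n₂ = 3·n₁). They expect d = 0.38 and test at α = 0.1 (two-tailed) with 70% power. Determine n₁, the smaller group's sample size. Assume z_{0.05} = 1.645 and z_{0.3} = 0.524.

With allocation ratio k = n₂/n₁ = 3, Var(x̄₁−x̄₂) = σ²(1/n₁ + 1/(k·n₁)) = σ²·(k+1)/(k·n₁).
So n₁ = (1 + 1/k)·((z_{α/2} + z_β)/d)² = 1.333 × (2.169/0.38)².
n₁ = 1.333 × 32.58 = 43.4.
Round up: n₁ = 44, giving n₂ = 3 × 44 = 132.

n₁ = 44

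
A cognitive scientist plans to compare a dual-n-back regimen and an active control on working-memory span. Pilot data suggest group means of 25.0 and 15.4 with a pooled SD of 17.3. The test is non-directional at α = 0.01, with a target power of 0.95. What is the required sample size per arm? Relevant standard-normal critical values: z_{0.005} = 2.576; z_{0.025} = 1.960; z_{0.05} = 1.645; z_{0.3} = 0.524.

n = 116 per group

Cohen's d = |M₁ − M₂| / SD_pooled = |25.0 − 15.4| / 17.3 = 9.6 / 17.3 = 0.555.
For two independent groups with equal n: n = 2·((z_{α/2} + z_β) / d)².
z_{α/2} + z_β = 2.576 + 1.645 = 4.221.
n = 2 × (4.221 / 0.555)² = 2 × 7.605² = 2 × 57.84 = 115.7.
Round up to the next whole participant.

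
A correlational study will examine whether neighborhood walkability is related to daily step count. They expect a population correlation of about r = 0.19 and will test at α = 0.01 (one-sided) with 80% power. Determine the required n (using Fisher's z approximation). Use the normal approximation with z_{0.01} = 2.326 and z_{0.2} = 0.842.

Fisher's z: C = ½·ln((1+r)/(1−r)) = ½·ln(1.4691) = 0.1923.
n = ((z_{α} + z_β)/C)² + 3.
(2.326 + 0.842) / 0.1923 = 3.168 / 0.1923 = 16.474.
n = 16.474² + 3 = 271.40 + 3 = 274.4.
Round up.

n = 275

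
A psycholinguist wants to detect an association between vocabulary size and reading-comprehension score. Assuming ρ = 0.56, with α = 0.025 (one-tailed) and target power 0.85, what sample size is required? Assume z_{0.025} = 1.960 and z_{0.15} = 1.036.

n = 26

Fisher's z: C = ½·ln((1+r)/(1−r)) = ½·ln(3.5455) = 0.6328.
n = ((z_{α} + z_β)/C)² + 3.
(1.960 + 1.036) / 0.6328 = 2.996 / 0.6328 = 4.735.
n = 4.735² + 3 = 22.42 + 3 = 25.4.
Round up.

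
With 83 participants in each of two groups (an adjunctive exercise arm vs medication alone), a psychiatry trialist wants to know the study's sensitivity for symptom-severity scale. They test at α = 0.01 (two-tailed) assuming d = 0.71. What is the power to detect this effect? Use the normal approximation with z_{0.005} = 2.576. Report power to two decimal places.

For two equal groups, power = Φ(d·√(n/2) − z_{α/2}).
d·√(n/2) = 0.71 × √(83/2) = 0.71 × 6.442 = 4.574.
z_β = 4.574 − 2.576 = 1.998.
Power = Φ(1.998) = 0.977.

power ≈ 0.98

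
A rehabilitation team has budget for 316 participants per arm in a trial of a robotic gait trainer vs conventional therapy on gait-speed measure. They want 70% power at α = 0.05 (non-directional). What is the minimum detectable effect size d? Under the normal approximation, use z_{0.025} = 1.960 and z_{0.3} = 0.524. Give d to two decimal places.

For two independent groups of n = 316 each: d_min = (z_{α/2} + z_β)·√(2/n).
z-sum = 1.960 + 0.524 = 2.484.
d_min = 2.484 × √(2/316) = 2.484 × 0.0796 = 0.198.

d_min ≈ 0.20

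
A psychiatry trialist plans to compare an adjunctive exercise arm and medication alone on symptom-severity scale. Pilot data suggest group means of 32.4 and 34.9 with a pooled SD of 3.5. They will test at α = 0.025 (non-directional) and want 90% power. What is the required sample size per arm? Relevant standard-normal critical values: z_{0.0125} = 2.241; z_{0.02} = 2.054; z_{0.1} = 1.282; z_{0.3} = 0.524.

n = 49 per group

Cohen's d = |M₁ − M₂| / SD_pooled = |32.4 − 34.9| / 3.5 = 2.5 / 3.5 = 0.714.
For two independent groups with equal n: n = 2·((z_{α/2} + z_β) / d)².
z_{α/2} + z_β = 2.241 + 1.282 = 3.523.
n = 2 × (3.523 / 0.714)² = 2 × 4.934² = 2 × 24.35 = 48.7.
Round up to the next whole participant.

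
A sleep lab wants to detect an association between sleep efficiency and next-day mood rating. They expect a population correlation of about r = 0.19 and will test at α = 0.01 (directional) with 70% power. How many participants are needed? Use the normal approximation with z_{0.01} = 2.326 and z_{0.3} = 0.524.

n = 223

Fisher's z: C = ½·ln((1+r)/(1−r)) = ½·ln(1.4691) = 0.1923.
n = ((z_{α} + z_β)/C)² + 3.
(2.326 + 0.524) / 0.1923 = 2.850 / 0.1923 = 14.821.
n = 14.821² + 3 = 219.65 + 3 = 222.6.
Round up.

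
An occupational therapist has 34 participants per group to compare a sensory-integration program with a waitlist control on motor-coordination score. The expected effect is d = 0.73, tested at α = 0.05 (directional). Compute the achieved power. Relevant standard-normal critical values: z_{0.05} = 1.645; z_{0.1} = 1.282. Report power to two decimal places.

For two equal groups, power = Φ(d·√(n/2) − z_{α}).
d·√(n/2) = 0.73 × √(34/2) = 0.73 × 4.123 = 3.010.
z_β = 3.010 − 1.645 = 1.365.
Power = Φ(1.365) = 0.914.

power ≈ 0.91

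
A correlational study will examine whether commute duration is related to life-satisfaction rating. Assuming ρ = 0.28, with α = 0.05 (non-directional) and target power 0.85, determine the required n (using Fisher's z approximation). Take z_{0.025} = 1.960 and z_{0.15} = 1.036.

Fisher's z: C = ½·ln((1+r)/(1−r)) = ½·ln(1.7778) = 0.2877.
n = ((z_{α/2} + z_β)/C)² + 3.
(1.960 + 1.036) / 0.2877 = 2.996 / 0.2877 = 10.414.
n = 10.414² + 3 = 108.44 + 3 = 111.4.
Round up.

n = 112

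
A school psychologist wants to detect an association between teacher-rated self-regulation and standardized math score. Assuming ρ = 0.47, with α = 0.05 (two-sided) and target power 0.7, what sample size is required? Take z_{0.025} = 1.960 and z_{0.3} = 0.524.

Fisher's z: C = ½·ln((1+r)/(1−r)) = ½·ln(2.7736) = 0.5101.
n = ((z_{α/2} + z_β)/C)² + 3.
(1.960 + 0.524) / 0.5101 = 2.484 / 0.5101 = 4.870.
n = 4.870² + 3 = 23.71 + 3 = 26.7.
Round up.

n = 27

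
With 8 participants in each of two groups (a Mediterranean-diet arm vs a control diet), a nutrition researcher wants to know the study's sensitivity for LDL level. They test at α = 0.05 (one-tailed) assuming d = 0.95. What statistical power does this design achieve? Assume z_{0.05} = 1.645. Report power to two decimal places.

For two equal groups, power = Φ(d·√(n/2) − z_{α}).
d·√(n/2) = 0.95 × √(8/2) = 0.95 × 2.000 = 1.900.
z_β = 1.900 − 1.645 = 0.255.
Power = Φ(0.255) = 0.601.

power ≈ 0.60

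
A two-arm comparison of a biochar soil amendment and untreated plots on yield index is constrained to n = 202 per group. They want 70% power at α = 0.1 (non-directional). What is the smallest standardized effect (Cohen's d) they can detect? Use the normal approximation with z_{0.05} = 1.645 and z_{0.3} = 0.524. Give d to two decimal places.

d_min ≈ 0.22

For two independent groups of n = 202 each: d_min = (z_{α/2} + z_β)·√(2/n).
z-sum = 1.645 + 0.524 = 2.169.
d_min = 2.169 × √(2/202) = 2.169 × 0.0995 = 0.216.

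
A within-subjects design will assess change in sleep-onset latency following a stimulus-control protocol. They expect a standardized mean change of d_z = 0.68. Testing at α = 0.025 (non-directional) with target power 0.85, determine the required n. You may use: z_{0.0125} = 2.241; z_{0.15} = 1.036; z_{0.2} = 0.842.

For a paired (one-sample on differences) test: n = ((z_{α/2} + z_β) / d)².
z_{α/2} + z_β = 2.241 + 1.036 = 3.277.
n = (3.277 / 0.68)² = 4.819² = 23.22.
Round up.

n = 24 pairs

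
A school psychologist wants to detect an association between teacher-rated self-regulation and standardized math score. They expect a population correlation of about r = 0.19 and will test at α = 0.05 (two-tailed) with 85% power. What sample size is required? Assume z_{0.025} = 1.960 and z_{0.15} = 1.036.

Fisher's z: C = ½·ln((1+r)/(1−r)) = ½·ln(1.4691) = 0.1923.
n = ((z_{α/2} + z_β)/C)² + 3.
(1.960 + 1.036) / 0.1923 = 2.996 / 0.1923 = 15.580.
n = 15.580² + 3 = 242.73 + 3 = 245.7.
Round up.

n = 246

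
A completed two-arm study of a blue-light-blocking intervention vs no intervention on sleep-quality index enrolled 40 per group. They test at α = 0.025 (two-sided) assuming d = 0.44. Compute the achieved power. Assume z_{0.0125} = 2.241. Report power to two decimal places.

For two equal groups, power = Φ(d·√(n/2) − z_{α/2}).
d·√(n/2) = 0.44 × √(40/2) = 0.44 × 4.472 = 1.968.
z_β = 1.968 − 2.241 = -0.273.
Power = Φ(-0.273) = 0.392.

power ≈ 0.39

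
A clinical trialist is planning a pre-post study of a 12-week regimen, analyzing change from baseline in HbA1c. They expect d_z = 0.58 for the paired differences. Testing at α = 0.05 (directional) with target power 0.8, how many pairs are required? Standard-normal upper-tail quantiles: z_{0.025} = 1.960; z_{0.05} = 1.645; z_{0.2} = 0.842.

n = 19 pairs

For a paired (one-sample on differences) test: n = ((z_{α} + z_β) / d)².
z_{α} + z_β = 1.645 + 0.842 = 2.487.
n = (2.487 / 0.58)² = 4.288² = 18.39.
Round up.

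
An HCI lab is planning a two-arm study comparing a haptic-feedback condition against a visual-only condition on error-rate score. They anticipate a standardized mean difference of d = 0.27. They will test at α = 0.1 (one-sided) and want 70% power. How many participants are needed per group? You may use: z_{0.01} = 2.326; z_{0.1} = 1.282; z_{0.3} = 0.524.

For two independent groups with equal n: n = 2·((z_{α} + z_β) / d)².
z_{α} + z_β = 1.282 + 0.524 = 1.806.
n = 2 × (1.806 / 0.27)² = 2 × 6.689² = 2 × 44.74 = 89.5.
Round up to the next whole participant.

n = 90 per group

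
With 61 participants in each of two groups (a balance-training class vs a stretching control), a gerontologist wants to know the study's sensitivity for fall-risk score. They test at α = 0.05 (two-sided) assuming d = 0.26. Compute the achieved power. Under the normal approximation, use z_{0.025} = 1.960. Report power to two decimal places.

For two equal groups, power = Φ(d·√(n/2) − z_{α/2}).
d·√(n/2) = 0.26 × √(61/2) = 0.26 × 5.523 = 1.436.
z_β = 1.436 − 1.960 = -0.524.
Power = Φ(-0.524) = 0.300.

power ≈ 0.30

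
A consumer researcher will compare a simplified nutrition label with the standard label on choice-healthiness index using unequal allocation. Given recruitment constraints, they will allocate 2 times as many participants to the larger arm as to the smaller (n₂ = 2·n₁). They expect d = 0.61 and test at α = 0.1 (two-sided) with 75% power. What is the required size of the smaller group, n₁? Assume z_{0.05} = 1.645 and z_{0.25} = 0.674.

With allocation ratio k = n₂/n₁ = 2, Var(x̄₁−x̄₂) = σ²(1/n₁ + 1/(k·n₁)) = σ²·(k+1)/(k·n₁).
So n₁ = (1 + 1/k)·((z_{α/2} + z_β)/d)² = 1.500 × (2.319/0.61)².
n₁ = 1.500 × 14.45 = 21.7.
Round up: n₁ = 22, giving n₂ = 2 × 22 = 44.

n₁ = 22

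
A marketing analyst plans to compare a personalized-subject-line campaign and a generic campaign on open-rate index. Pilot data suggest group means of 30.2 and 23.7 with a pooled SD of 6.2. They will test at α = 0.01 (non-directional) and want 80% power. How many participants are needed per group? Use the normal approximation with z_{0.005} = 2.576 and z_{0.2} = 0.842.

Cohen's d = |M₁ − M₂| / SD_pooled = |30.2 − 23.7| / 6.2 = 6.5 / 6.2 = 1.048.
For two independent groups with equal n: n = 2·((z_{α/2} + z_β) / d)².
z_{α/2} + z_β = 2.576 + 0.842 = 3.418.
n = 2 × (3.418 / 1.048)² = 2 × 3.261² = 2 × 10.64 = 21.3.
Round up to the next whole participant.

n = 22 per group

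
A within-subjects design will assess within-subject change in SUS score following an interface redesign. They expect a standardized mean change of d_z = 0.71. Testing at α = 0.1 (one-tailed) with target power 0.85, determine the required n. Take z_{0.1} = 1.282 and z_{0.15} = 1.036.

For a paired (one-sample on differences) test: n = ((z_{α} + z_β) / d)².
z_{α} + z_β = 1.282 + 1.036 = 2.318.
n = (2.318 / 0.71)² = 3.265² = 10.66.
Round up.

n = 11 pairs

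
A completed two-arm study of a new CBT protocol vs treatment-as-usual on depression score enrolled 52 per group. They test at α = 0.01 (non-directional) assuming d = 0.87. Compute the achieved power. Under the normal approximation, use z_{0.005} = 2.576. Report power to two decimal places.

For two equal groups, power = Φ(d·√(n/2) − z_{α/2}).
d·√(n/2) = 0.87 × √(52/2) = 0.87 × 5.099 = 4.436.
z_β = 4.436 − 2.576 = 1.860.
Power = Φ(1.860) = 0.969.

power ≈ 0.97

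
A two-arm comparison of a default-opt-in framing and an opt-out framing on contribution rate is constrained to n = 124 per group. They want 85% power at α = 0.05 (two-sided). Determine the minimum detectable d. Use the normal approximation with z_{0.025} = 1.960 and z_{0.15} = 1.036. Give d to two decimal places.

For two independent groups of n = 124 each: d_min = (z_{α/2} + z_β)·√(2/n).
z-sum = 1.960 + 1.036 = 2.996.
d_min = 2.996 × √(2/124) = 2.996 × 0.1270 = 0.380.

d_min ≈ 0.38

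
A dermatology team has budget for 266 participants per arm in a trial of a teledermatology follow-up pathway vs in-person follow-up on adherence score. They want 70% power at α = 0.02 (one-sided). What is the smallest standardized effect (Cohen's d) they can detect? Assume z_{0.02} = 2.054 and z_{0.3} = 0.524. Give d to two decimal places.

d_min ≈ 0.22

For two independent groups of n = 266 each: d_min = (z_{α} + z_β)·√(2/n).
z-sum = 2.054 + 0.524 = 2.578.
d_min = 2.578 × √(2/266) = 2.578 × 0.0867 = 0.224.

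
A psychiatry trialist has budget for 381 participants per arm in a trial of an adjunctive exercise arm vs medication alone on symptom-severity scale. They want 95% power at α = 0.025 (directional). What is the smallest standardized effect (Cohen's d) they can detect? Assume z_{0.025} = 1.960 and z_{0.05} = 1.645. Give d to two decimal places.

d_min ≈ 0.26

For two independent groups of n = 381 each: d_min = (z_{α} + z_β)·√(2/n).
z-sum = 1.960 + 1.645 = 3.605.
d_min = 3.605 × √(2/381) = 3.605 × 0.0725 = 0.261.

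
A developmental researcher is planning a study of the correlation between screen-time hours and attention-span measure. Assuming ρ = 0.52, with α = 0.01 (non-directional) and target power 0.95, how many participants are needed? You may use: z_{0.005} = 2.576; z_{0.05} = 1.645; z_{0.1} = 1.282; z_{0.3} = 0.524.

Fisher's z: C = ½·ln((1+r)/(1−r)) = ½·ln(3.1667) = 0.5763.
n = ((z_{α/2} + z_β)/C)² + 3.
(2.576 + 1.645) / 0.5763 = 4.221 / 0.5763 = 7.324.
n = 7.324² + 3 = 53.65 + 3 = 56.6.
Round up.

n = 57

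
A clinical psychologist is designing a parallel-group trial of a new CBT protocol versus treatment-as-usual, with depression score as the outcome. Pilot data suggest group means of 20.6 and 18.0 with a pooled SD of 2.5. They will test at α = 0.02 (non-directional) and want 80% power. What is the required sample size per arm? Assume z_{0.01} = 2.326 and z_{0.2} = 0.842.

n = 19 per group

Cohen's d = |M₁ − M₂| / SD_pooled = |20.6 − 18.0| / 2.5 = 2.6 / 2.5 = 1.040.
For two independent groups with equal n: n = 2·((z_{α/2} + z_β) / d)².
z_{α/2} + z_β = 2.326 + 0.842 = 3.168.
n = 2 × (3.168 / 1.040)² = 2 × 3.046² = 2 × 9.28 = 18.6.
Round up to the next whole participant.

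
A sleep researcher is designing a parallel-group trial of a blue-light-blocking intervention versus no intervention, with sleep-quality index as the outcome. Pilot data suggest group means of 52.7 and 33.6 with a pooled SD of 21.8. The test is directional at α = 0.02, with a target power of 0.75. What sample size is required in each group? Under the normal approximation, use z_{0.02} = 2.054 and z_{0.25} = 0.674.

n = 20 per group

Cohen's d = |M₁ − M₂| / SD_pooled = |52.7 − 33.6| / 21.8 = 19.1 / 21.8 = 0.876.
For two independent groups with equal n: n = 2·((z_{α} + z_β) / d)².
z_{α} + z_β = 2.054 + 0.674 = 2.728.
n = 2 × (2.728 / 0.876)² = 2 × 3.114² = 2 × 9.70 = 19.4.
Round up to the next whole participant.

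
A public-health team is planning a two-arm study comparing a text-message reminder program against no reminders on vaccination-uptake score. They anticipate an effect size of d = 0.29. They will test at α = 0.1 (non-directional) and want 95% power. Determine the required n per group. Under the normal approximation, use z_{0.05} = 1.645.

n = 258 per group

For two independent groups with equal n: n = 2·((z_{α/2} + z_β) / d)².
z_{α/2} + z_β = 1.645 + 1.645 = 3.290.
n = 2 × (3.290 / 0.29)² = 2 × 11.345² = 2 × 128.71 = 257.4.
Round up to the next whole participant.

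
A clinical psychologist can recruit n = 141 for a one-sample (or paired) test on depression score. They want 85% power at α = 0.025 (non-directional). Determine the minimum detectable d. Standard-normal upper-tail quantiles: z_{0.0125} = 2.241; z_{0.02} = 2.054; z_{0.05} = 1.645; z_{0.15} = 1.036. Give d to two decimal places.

d_min ≈ 0.28

For a single sample (or paired design) of n = 141: d_min = (z_{α/2} + z_β)/√n.
z-sum = 2.241 + 1.036 = 3.277.
d_min = 3.277 / √141 = 3.277 / 11.874 = 0.276.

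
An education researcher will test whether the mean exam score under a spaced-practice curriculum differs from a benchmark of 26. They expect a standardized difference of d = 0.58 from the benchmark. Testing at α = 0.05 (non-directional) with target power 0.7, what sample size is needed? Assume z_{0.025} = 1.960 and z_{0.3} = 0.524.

For a one-sample test: n = ((z_{α/2} + z_β) / d)².
z_{α/2} + z_β = 1.960 + 0.524 = 2.484.
n = (2.484 / 0.58)² = 4.283² = 18.34.
Round up.

n = 19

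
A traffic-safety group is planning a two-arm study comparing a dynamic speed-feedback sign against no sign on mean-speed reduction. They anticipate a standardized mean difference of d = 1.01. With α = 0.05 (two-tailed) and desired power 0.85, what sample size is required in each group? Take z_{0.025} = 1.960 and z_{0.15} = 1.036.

For two independent groups with equal n: n = 2·((z_{α/2} + z_β) / d)².
z_{α/2} + z_β = 1.960 + 1.036 = 2.996.
n = 2 × (2.996 / 1.01)² = 2 × 2.966² = 2 × 8.80 = 17.6.
Round up to the next whole participant.

n = 18 per group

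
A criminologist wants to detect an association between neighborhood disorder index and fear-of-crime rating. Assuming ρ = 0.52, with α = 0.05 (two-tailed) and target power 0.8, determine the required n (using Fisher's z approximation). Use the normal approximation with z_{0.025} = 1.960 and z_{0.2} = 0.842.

n = 27

Fisher's z: C = ½·ln((1+r)/(1−r)) = ½·ln(3.1667) = 0.5763.
n = ((z_{α/2} + z_β)/C)² + 3.
(1.960 + 0.842) / 0.5763 = 2.802 / 0.5763 = 4.862.
n = 4.862² + 3 = 23.64 + 3 = 26.6.
Round up.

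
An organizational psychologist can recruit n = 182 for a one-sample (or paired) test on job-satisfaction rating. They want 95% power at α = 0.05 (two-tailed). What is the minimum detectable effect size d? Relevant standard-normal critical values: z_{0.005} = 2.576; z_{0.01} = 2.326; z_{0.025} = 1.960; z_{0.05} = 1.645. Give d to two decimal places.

d_min ≈ 0.27

For a single sample (or paired design) of n = 182: d_min = (z_{α/2} + z_β)/√n.
z-sum = 1.960 + 1.645 = 3.605.
d_min = 3.605 / √182 = 3.605 / 13.491 = 0.267.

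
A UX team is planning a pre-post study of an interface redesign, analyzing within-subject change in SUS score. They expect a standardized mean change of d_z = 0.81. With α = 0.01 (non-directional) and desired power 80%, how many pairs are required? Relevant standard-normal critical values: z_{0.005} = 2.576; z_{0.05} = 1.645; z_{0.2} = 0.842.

For a paired (one-sample on differences) test: n = ((z_{α/2} + z_β) / d)².
z_{α/2} + z_β = 2.576 + 0.842 = 3.418.
n = (3.418 / 0.81)² = 4.220² = 17.81.
Round up.

n = 18 pairs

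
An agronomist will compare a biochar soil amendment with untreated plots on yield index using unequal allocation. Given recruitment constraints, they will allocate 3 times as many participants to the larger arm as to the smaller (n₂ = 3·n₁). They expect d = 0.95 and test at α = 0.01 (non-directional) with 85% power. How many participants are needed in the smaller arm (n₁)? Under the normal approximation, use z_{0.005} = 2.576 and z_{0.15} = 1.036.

n₁ = 20

With allocation ratio k = n₂/n₁ = 3, Var(x̄₁−x̄₂) = σ²(1/n₁ + 1/(k·n₁)) = σ²·(k+1)/(k·n₁).
So n₁ = (1 + 1/k)·((z_{α/2} + z_β)/d)² = 1.333 × (3.612/0.95)².
n₁ = 1.333 × 14.46 = 19.3.
Round up: n₁ = 20, giving n₂ = 3 × 20 = 60.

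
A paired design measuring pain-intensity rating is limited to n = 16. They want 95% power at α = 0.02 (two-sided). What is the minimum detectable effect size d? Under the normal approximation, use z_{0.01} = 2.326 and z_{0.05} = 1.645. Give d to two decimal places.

For a single sample (or paired design) of n = 16: d_min = (z_{α/2} + z_β)/√n.
z-sum = 2.326 + 1.645 = 3.971.
d_min = 3.971 / √16 = 3.971 / 4.000 = 0.993.

d_min ≈ 0.99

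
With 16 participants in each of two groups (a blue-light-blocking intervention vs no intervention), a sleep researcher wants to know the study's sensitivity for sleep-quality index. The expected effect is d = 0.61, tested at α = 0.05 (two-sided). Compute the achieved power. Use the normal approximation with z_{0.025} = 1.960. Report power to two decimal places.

power ≈ 0.41

For two equal groups, power = Φ(d·√(n/2) − z_{α/2}).
d·√(n/2) = 0.61 × √(16/2) = 0.61 × 2.828 = 1.725.
z_β = 1.725 − 1.960 = -0.235.
Power = Φ(-0.235) = 0.407.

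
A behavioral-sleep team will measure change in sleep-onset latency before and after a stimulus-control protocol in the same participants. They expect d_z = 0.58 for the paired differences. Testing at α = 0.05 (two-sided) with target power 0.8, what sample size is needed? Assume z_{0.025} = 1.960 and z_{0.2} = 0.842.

n = 24 pairs

For a paired (one-sample on differences) test: n = ((z_{α/2} + z_β) / d)².
z_{α/2} + z_β = 1.960 + 0.842 = 2.802.
n = (2.802 / 0.58)² = 4.831² = 23.34.
Round up.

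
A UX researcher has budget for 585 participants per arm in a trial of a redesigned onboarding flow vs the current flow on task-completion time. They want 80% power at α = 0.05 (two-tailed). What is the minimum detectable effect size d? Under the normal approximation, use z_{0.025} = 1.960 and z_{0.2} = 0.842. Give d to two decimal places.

For two independent groups of n = 585 each: d_min = (z_{α/2} + z_β)·√(2/n).
z-sum = 1.960 + 0.842 = 2.802.
d_min = 2.802 × √(2/585) = 2.802 × 0.0585 = 0.164.

d_min ≈ 0.16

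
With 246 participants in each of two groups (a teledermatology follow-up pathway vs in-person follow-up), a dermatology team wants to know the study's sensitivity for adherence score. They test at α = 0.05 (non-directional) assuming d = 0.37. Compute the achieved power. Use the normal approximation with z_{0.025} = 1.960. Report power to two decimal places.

power ≈ 0.98

For two equal groups, power = Φ(d·√(n/2) − z_{α/2}).
d·√(n/2) = 0.37 × √(246/2) = 0.37 × 11.091 = 4.103.
z_β = 4.103 − 1.960 = 2.143.
Power = Φ(2.143) = 0.984.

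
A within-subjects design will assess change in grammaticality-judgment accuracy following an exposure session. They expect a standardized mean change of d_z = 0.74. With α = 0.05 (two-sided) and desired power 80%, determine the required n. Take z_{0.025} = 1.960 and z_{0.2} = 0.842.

For a paired (one-sample on differences) test: n = ((z_{α/2} + z_β) / d)².
z_{α/2} + z_β = 1.960 + 0.842 = 2.802.
n = (2.802 / 0.74)² = 3.786² = 14.34.
Round up.

n = 15 pairs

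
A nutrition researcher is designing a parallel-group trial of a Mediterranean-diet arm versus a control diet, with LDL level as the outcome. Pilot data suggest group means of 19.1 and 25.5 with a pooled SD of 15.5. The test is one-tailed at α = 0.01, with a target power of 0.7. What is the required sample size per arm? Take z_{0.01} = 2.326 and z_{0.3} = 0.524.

n = 96 per group

Cohen's d = |M₁ − M₂| / SD_pooled = |19.1 − 25.5| / 15.5 = 6.4 / 15.5 = 0.413.
For two independent groups with equal n: n = 2·((z_{α} + z_β) / d)².
z_{α} + z_β = 2.326 + 0.524 = 2.850.
n = 2 × (2.850 / 0.413)² = 2 × 6.901² = 2 × 47.62 = 95.2.
Round up to the next whole participant.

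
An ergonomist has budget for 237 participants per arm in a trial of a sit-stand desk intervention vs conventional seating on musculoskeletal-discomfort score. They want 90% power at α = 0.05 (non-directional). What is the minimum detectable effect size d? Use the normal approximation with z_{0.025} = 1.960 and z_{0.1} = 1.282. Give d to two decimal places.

For two independent groups of n = 237 each: d_min = (z_{α/2} + z_β)·√(2/n).
z-sum = 1.960 + 1.282 = 3.242.
d_min = 3.242 × √(2/237) = 3.242 × 0.0919 = 0.298.

d_min ≈ 0.30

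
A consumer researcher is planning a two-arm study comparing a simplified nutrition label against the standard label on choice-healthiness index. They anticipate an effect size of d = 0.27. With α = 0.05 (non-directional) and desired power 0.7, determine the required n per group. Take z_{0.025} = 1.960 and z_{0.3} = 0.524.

n = 170 per group

For two independent groups with equal n: n = 2·((z_{α/2} + z_β) / d)².
z_{α/2} + z_β = 1.960 + 0.524 = 2.484.
n = 2 × (2.484 / 0.27)² = 2 × 9.200² = 2 × 84.64 = 169.3.
Round up to the next whole participant.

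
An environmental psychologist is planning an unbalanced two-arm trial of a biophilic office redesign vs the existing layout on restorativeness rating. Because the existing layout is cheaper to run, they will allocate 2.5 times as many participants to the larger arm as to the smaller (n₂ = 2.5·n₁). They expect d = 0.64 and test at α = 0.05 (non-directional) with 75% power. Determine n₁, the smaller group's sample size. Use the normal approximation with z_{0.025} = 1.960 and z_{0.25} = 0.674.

With allocation ratio k = n₂/n₁ = 2.5, Var(x̄₁−x̄₂) = σ²(1/n₁ + 1/(k·n₁)) = σ²·(k+1)/(k·n₁).
So n₁ = (1 + 1/k)·((z_{α/2} + z_β)/d)² = 1.400 × (2.634/0.64)².
n₁ = 1.400 × 16.94 = 23.7.
Round up: n₁ = 24, giving n₂ = 2.5 × 24 = 60.

n₁ = 24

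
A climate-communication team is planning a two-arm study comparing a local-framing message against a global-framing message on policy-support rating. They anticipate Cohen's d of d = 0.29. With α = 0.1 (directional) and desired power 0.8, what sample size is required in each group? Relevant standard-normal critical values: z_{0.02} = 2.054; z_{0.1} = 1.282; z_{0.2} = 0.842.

n = 108 per group

For two independent groups with equal n: n = 2·((z_{α} + z_β) / d)².
z_{α} + z_β = 1.282 + 0.842 = 2.124.
n = 2 × (2.124 / 0.29)² = 2 × 7.324² = 2 × 53.64 = 107.3.
Round up to the next whole participant.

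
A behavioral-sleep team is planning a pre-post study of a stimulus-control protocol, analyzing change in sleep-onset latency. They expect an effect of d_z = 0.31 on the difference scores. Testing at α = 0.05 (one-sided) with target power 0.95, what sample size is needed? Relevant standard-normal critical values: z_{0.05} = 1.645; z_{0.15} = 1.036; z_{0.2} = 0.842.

For a paired (one-sample on differences) test: n = ((z_{α} + z_β) / d)².
z_{α} + z_β = 1.645 + 1.645 = 3.290.
n = (3.290 / 0.31)² = 10.613² = 112.63.
Round up.

n = 113 pairs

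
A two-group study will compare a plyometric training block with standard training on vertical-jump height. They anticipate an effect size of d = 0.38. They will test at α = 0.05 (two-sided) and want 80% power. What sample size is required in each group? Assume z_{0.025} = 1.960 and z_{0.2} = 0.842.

For two independent groups with equal n: n = 2·((z_{α/2} + z_β) / d)².
z_{α/2} + z_β = 1.960 + 0.842 = 2.802.
n = 2 × (2.802 / 0.38)² = 2 × 7.374² = 2 × 54.37 = 108.7.
Round up to the next whole participant.

n = 109 per group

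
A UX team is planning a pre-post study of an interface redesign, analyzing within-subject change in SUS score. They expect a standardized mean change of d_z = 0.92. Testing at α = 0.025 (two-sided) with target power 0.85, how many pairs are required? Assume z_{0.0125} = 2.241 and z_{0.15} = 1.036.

n = 13 pairs

For a paired (one-sample on differences) test: n = ((z_{α/2} + z_β) / d)².
z_{α/2} + z_β = 2.241 + 1.036 = 3.277.
n = (3.277 / 0.92)² = 3.562² = 12.69.
Round up.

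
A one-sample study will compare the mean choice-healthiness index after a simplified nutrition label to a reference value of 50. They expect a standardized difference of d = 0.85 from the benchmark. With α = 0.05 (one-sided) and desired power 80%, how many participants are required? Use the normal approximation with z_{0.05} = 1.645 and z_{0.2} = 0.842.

For a one-sample test: n = ((z_{α} + z_β) / d)².
z_{α} + z_β = 1.645 + 0.842 = 2.487.
n = (2.487 / 0.85)² = 2.926² = 8.56.
Round up.

n = 9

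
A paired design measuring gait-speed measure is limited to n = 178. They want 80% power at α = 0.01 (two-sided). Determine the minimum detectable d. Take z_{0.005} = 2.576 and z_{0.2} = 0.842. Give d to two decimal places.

For a single sample (or paired design) of n = 178: d_min = (z_{α/2} + z_β)/√n.
z-sum = 2.576 + 0.842 = 3.418.
d_min = 3.418 / √178 = 3.418 / 13.342 = 0.256.

d_min ≈ 0.26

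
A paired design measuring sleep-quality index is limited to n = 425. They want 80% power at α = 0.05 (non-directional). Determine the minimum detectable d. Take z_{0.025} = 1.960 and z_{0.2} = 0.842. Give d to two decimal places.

For a single sample (or paired design) of n = 425: d_min = (z_{α/2} + z_β)/√n.
z-sum = 1.960 + 0.842 = 2.802.
d_min = 2.802 / √425 = 2.802 / 20.616 = 0.136.

d_min ≈ 0.14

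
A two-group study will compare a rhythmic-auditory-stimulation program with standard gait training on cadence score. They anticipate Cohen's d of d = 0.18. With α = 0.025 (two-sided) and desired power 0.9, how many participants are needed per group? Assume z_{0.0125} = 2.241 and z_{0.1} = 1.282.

For two independent groups with equal n: n = 2·((z_{α/2} + z_β) / d)².
z_{α/2} + z_β = 2.241 + 1.282 = 3.523.
n = 2 × (3.523 / 0.18)² = 2 × 19.572² = 2 × 383.07 = 766.1.
Round up to the next whole participant.

n = 767 per group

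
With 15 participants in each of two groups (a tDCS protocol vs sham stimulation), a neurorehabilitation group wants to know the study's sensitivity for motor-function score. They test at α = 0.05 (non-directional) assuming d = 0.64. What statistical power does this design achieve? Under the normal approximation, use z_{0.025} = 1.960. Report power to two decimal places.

For two equal groups, power = Φ(d·√(n/2) − z_{α/2}).
d·√(n/2) = 0.64 × √(15/2) = 0.64 × 2.739 = 1.753.
z_β = 1.753 − 1.960 = -0.207.
Power = Φ(-0.207) = 0.418.

power ≈ 0.42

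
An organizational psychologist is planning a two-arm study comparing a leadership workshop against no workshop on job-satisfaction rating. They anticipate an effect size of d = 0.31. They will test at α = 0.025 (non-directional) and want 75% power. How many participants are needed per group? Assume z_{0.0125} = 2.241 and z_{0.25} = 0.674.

n = 177 per group

For two independent groups with equal n: n = 2·((z_{α/2} + z_β) / d)².
z_{α/2} + z_β = 2.241 + 0.674 = 2.915.
n = 2 × (2.915 / 0.31)² = 2 × 9.403² = 2 × 88.42 = 176.8.
Round up to the next whole participant.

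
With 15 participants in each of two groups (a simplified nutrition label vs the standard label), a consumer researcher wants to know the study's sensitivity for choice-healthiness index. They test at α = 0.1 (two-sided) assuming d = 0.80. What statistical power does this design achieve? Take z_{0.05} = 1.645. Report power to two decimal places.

For two equal groups, power = Φ(d·√(n/2) − z_{α/2}).
d·√(n/2) = 0.80 × √(15/2) = 0.80 × 2.739 = 2.191.
z_β = 2.191 − 1.645 = 0.546.
Power = Φ(0.546) = 0.707.

power ≈ 0.71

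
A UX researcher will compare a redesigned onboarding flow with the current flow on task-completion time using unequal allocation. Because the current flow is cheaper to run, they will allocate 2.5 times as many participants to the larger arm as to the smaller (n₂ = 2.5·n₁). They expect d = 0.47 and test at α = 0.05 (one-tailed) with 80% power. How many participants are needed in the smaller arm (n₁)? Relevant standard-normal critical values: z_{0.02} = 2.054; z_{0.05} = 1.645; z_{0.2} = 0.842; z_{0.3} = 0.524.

With allocation ratio k = n₂/n₁ = 2.5, Var(x̄₁−x̄₂) = σ²(1/n₁ + 1/(k·n₁)) = σ²·(k+1)/(k·n₁).
So n₁ = (1 + 1/k)·((z_{α} + z_β)/d)² = 1.400 × (2.487/0.47)².
n₁ = 1.400 × 28.00 = 39.2.
Round up: n₁ = 40, giving n₂ = 2.5 × 40 = 100.

n₁ = 40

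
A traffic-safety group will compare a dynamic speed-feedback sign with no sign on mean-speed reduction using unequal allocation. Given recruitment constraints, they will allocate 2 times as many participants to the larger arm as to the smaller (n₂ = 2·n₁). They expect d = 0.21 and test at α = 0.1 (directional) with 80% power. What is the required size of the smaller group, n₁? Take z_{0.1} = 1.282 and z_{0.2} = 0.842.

n₁ = 154

With allocation ratio k = n₂/n₁ = 2, Var(x̄₁−x̄₂) = σ²(1/n₁ + 1/(k·n₁)) = σ²·(k+1)/(k·n₁).
So n₁ = (1 + 1/k)·((z_{α} + z_β)/d)² = 1.500 × (2.124/0.21)².
n₁ = 1.500 × 102.30 = 153.4.
Round up: n₁ = 154, giving n₂ = 2 × 154 = 308.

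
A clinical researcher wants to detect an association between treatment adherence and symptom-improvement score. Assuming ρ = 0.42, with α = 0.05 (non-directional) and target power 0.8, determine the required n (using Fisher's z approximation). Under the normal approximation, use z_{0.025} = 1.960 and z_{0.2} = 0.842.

n = 43

Fisher's z: C = ½·ln((1+r)/(1−r)) = ½·ln(2.4483) = 0.4477.
n = ((z_{α/2} + z_β)/C)² + 3.
(1.960 + 0.842) / 0.4477 = 2.802 / 0.4477 = 6.259.
n = 6.259² + 3 = 39.17 + 3 = 42.2.
Round up.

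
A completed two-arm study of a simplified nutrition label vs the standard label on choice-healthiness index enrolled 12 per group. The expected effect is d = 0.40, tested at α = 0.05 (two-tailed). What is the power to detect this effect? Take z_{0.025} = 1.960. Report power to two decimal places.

power ≈ 0.16

For two equal groups, power = Φ(d·√(n/2) − z_{α/2}).
d·√(n/2) = 0.40 × √(12/2) = 0.40 × 2.449 = 0.980.
z_β = 0.980 − 1.960 = -0.980.
Power = Φ(-0.980) = 0.163.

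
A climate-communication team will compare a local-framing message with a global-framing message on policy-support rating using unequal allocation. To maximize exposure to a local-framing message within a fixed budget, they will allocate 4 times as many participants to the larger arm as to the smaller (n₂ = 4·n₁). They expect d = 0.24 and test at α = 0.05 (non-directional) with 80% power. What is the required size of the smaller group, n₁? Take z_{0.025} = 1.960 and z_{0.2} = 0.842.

With allocation ratio k = n₂/n₁ = 4, Var(x̄₁−x̄₂) = σ²(1/n₁ + 1/(k·n₁)) = σ²·(k+1)/(k·n₁).
So n₁ = (1 + 1/k)·((z_{α/2} + z_β)/d)² = 1.250 × (2.802/0.24)².
n₁ = 1.250 × 136.31 = 170.4.
Round up: n₁ = 171, giving n₂ = 4 × 171 = 684.

n₁ = 171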